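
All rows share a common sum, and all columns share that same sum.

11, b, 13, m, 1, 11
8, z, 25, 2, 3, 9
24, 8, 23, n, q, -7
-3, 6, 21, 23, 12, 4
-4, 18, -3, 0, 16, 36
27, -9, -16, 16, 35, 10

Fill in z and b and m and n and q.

Rows 4 and 5 both sum to 63, so that's the common total.
Column 5 has 1 + 3 + 12 + 16 + 35 = 67; the blank must be 63 − 67 = -4.
Row 2 has 8 + 25 + 2 + 3 + 9 = 47; the blank must be 63 − 47 = 16.
Column 2 has 16 + 8 + 6 + 18 − 9 = 39; the blank must be 63 − 39 = 24.
Row 1 has 11 + 24 + 13 + 1 + 11 = 60; the blank must be 63 − 60 = 3.
Row 3 has 24 + 8 + 23 − 4 − 7 = 44; the blank must be 63 − 44 = 19.

z = 16, b = 24, m = 3, n = 19, q = -4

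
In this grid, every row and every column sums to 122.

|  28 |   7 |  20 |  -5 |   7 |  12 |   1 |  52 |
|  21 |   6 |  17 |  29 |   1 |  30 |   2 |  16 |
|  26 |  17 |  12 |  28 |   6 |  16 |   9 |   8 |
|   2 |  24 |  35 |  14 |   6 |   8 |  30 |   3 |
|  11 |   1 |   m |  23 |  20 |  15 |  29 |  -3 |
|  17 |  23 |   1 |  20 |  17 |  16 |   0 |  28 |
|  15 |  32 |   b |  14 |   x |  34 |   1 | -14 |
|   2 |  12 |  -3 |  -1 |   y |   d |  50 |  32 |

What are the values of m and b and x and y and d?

m = 26, b = 14, x = 26, y = 39, d = -9

Row 5 has 11 + 1 + 23 + 20 + 15 + 29 − 3 = 96; the blank must be 122 − 96 = 26.
Column 3 has 20 + 17 + 12 + 35 + 26 + 1 − 3 = 108; the blank must be 122 − 108 = 14.
Row 7 has 15 + 32 + 14 + 14 + 34 + 1 − 14 = 96; the blank must be 122 − 96 = 26.
Column 5 has 7 + 1 + 6 + 6 + 20 + 17 + 26 = 83; the blank must be 122 − 83 = 39.
Row 8 has 2 + 12 − 3 − 1 + 39 + 50 + 32 = 131; the blank must be 122 − 131 = -9.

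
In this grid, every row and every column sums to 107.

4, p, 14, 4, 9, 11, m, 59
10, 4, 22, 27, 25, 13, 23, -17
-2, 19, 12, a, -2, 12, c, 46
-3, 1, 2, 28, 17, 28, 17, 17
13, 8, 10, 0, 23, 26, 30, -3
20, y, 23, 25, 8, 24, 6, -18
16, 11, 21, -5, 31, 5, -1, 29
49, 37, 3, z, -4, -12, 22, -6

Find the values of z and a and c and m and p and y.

Row 6: 20 + 23 + 25 + 8 + 24 + 6 − 18 = 88, so its missing entry is 107 − 88 = 19.
Column 2: 4 + 19 + 1 + 8 + 19 + 11 + 37 = 99, so its missing entry is 107 − 99 = 8.
Row 1: 4 + 8 + 14 + 4 + 9 + 11 + 59 = 109, so its missing entry is 107 − 109 = -2.
Row 8: 49 + 37 + 3 − 4 − 12 + 22 − 6 = 89, so its missing entry is 107 − 89 = 18.
Column 4: 4 + 27 + 28 + 0 + 25 − 5 + 18 = 97, so its missing entry is 107 − 97 = 10.
Row 3: -2 + 19 + 12 + 10 − 2 + 12 + 46 = 95, so its missing entry is 107 − 95 = 12.

z = 18, a = 10, c = 12, m = -2, p = 8, y = 19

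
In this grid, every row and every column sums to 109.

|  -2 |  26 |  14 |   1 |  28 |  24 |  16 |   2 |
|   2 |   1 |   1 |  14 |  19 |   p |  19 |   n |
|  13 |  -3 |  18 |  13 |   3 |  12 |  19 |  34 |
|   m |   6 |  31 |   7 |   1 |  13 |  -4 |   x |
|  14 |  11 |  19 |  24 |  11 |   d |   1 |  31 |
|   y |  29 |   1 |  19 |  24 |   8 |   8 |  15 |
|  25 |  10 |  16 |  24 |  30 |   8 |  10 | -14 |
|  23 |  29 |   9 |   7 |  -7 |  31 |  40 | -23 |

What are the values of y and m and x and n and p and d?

y = 5, m = 29, x = 26, n = 38, p = 15, d = -2

Row 5 has 14 + 11 + 19 + 24 + 11 + 1 + 31 = 111; the blank must be 109 − 111 = -2.
Column 6 has 24 + 12 + 13 − 2 + 8 + 8 + 31 = 94; the blank must be 109 − 94 = 15.
Row 2 has 2 + 1 + 1 + 14 + 19 + 15 + 19 = 71; the blank must be 109 − 71 = 38.
Column 8 has 2 + 38 + 34 + 31 + 15 − 14 − 23 = 83; the blank must be 109 − 83 = 26.
Row 4 has 6 + 31 + 7 + 1 + 13 − 4 + 26 = 80; the blank must be 109 − 80 = 29.
Row 6 has 29 + 1 + 19 + 24 + 8 + 8 + 15 = 104; the blank must be 109 − 104 = 5.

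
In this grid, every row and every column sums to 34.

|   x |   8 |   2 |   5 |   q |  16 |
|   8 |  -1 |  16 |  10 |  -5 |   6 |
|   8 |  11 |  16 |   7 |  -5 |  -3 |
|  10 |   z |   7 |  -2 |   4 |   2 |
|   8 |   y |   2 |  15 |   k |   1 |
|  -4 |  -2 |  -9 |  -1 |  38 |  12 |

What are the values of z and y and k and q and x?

Column 1: 8 + 8 + 10 + 8 − 4 = 30, so its missing entry is 34 − 30 = 4.
Row 1: 4 + 8 + 2 + 5 + 16 = 35, so its missing entry is 34 − 35 = -1.
Column 5: -1 − 5 − 5 + 4 + 38 = 31, so its missing entry is 34 − 31 = 3.
Row 4: 10 + 7 − 2 + 4 + 2 = 21, so its missing entry is 34 − 21 = 13.
Row 5: 8 + 2 + 15 + 3 + 1 = 29, so its missing entry is 34 − 29 = 5.

z = 13, y = 5, k = 3, q = -1, x = 4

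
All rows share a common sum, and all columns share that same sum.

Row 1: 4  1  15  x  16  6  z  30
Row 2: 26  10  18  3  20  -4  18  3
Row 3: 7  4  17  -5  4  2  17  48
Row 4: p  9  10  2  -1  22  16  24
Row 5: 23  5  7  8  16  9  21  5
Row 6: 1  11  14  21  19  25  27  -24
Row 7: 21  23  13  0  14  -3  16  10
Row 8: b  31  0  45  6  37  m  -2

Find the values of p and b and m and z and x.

p = 12, b = 0, m = -23, z = 2, x = 20

Rows 2 and 3 both sum to 94, so that's the common total.
The known cells in column 4 total 74, leaving 94 − 74 = 20 for the blank.
The known cells in row 1 total 92, leaving 94 − 92 = 2 for the blank.
The known cells in row 4 total 82, leaving 94 − 82 = 12 for the blank.
The known cells in column 1 total 94, leaving 94 − 94 = 0 for the blank.
The known cells in row 8 total 117, leaving 94 − 117 = -23 for the blank.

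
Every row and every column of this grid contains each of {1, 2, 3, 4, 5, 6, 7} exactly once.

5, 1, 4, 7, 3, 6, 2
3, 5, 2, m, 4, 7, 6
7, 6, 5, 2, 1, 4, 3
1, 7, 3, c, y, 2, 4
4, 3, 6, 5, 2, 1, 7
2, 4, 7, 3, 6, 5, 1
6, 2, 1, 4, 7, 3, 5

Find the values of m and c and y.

m = 1, c = 6, y = 5

Cell (2,4): row 2 already has {2, 3, 4, 5, 6, 7} → 1.
At (row 4, col 4): column 4 already has {1, 2, 3, 4, 5, 7}, so the value is 6.
At (row 4, col 5): row 4 already has {1, 2, 3, 4, 6, 7}, so the value is 5.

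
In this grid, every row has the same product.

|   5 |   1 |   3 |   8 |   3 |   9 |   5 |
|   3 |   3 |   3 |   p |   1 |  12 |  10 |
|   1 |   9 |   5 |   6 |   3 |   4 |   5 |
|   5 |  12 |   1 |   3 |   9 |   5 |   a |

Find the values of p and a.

p = 5, a = 2

Rows 1 and 3 each multiply to 16200, so every row has product 16200.
Row 2: 3×3×3×1×12×10 = 3240, so the missing entry is 16200 ÷ 3240 = 5.
Row 4: 5×12×1×3×9×5 = 8100, so the missing entry is 16200 ÷ 8100 = 2.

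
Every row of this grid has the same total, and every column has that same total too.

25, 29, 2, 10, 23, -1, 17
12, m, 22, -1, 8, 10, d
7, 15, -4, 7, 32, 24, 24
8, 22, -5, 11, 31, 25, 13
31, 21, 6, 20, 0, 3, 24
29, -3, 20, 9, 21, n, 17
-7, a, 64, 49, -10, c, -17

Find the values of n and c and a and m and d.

n = 12, c = 32, a = -6, m = 27, d = 27

Rows 1 and 3 both sum to 105, so that's the common total.
Row 6 has 29 − 3 + 20 + 9 + 21 + 17 = 93; the blank must be 105 − 93 = 12.
Column 6 has -1 + 10 + 24 + 25 + 3 + 12 = 73; the blank must be 105 − 73 = 32.
Row 7 has -7 + 64 + 49 − 10 + 32 − 17 = 111; the blank must be 105 − 111 = -6.
Column 2 has 29 + 15 + 22 + 21 − 3 − 6 = 78; the blank must be 105 − 78 = 27.
Row 2 has 12 + 27 + 22 − 1 + 8 + 10 = 78; the blank must be 105 − 78 = 27.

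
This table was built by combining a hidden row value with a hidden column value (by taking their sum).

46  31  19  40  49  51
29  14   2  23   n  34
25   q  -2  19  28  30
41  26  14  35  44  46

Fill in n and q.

n = 32, q = 10

The difference between any two rows is the same in every column — this is an addition table with the headers hidden.
Row 2 minus row 1 is 29 − 46 = -17, so its entry in column 5 is 49 + (-17) = 32.
Row 3 minus row 1 is 25 − 46 = -21, so its entry in column 2 is 31 + (-21) = 10.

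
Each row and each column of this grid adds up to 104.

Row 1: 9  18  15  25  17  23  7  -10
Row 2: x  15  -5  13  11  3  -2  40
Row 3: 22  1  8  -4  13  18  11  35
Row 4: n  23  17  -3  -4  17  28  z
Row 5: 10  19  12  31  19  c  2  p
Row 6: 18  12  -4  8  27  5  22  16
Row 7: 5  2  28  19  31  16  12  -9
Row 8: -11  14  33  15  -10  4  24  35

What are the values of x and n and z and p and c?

x = 29, n = 22, z = 4, p = -7, c = 18

Column 6: 23 + 3 + 18 + 17 + 5 + 16 + 4 = 86, so its missing entry is 104 − 86 = 18.
Row 2: 15 − 5 + 13 + 11 + 3 − 2 + 40 = 75, so its missing entry is 104 − 75 = 29.
Column 1: 9 + 29 + 22 + 10 + 18 + 5 − 11 = 82, so its missing entry is 104 − 82 = 22.
Row 4: 22 + 23 + 17 − 3 − 4 + 17 + 28 = 100, so its missing entry is 104 − 100 = 4.
Row 5: 10 + 19 + 12 + 31 + 19 + 18 + 2 = 111, so its missing entry is 104 − 111 = -7.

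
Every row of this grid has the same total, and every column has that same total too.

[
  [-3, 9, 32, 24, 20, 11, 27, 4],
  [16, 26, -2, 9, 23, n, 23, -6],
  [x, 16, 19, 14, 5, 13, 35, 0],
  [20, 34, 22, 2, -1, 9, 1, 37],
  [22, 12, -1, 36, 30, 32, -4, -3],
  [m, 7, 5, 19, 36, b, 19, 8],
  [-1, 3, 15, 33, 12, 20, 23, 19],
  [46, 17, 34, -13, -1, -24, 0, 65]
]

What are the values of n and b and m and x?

n = 35, b = 28, m = 2, x = 22

Rows 1 and 4 both sum to 124, so that's the common total.
The known cells in row 3 total 102, leaving 124 − 102 = 22 for the blank.
The known cells in column 1 total 122, leaving 124 − 122 = 2 for the blank.
The known cells in row 6 total 96, leaving 124 − 96 = 28 for the blank.
The known cells in row 2 total 89, leaving 124 − 89 = 35 for the blank.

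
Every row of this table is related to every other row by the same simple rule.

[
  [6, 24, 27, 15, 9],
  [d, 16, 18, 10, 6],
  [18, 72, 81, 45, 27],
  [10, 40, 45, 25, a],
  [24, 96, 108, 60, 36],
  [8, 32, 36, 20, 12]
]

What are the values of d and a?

Each row is a constant multiple of every other row — this is a multiplication table with the headers hidden.
Row 2 is 16/24 = 2/3 times row 1, so its entry in column 1 is 6 × 2/3 = 4.
Row 4 is 40/24 = 5/3 times row 1, so its entry in column 5 is 9 × 5/3 = 15.

d = 4, a = 15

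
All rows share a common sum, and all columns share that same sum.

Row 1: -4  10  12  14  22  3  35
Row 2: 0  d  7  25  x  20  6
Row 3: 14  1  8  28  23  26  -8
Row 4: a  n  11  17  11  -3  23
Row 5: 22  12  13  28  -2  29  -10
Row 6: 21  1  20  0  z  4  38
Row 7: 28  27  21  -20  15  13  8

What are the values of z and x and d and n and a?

z = 8, x = 15, d = 19, n = 22, a = 11

Rows 1 and 3 both sum to 92, so that's the common total.
Row 6 has 21 + 1 + 20 + 0 + 4 + 38 = 84; the blank must be 92 − 84 = 8.
Column 5 has 22 + 23 + 11 − 2 + 8 + 15 = 77; the blank must be 92 − 77 = 15.
Row 2 has 0 + 7 + 25 + 15 + 20 + 6 = 73; the blank must be 92 − 73 = 19.
Column 2 has 10 + 19 + 1 + 12 + 1 + 27 = 70; the blank must be 92 − 70 = 22.
Row 4 has 22 + 11 + 17 + 11 − 3 + 23 = 81; the blank must be 92 − 81 = 11.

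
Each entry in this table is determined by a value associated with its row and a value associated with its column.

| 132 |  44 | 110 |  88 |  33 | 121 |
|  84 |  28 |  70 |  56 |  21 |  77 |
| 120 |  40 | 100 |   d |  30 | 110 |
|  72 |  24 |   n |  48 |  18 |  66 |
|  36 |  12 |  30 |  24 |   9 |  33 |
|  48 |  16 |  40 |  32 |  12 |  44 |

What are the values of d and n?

d = 80, n = 60

Each row is a constant multiple of every other row — this is a multiplication table with the headers hidden.
Row 3 is 110/121 = 10/11 times row 1, so its entry in column 4 is 88 × 10/11 = 80.
Row 4 is 66/121 = 6/11 times row 1, so its entry in column 3 is 110 × 6/11 = 60.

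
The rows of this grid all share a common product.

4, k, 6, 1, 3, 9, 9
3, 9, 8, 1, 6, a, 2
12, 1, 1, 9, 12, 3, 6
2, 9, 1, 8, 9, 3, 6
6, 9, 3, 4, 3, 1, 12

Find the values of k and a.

Rows 3 and 4 each multiply to 23328, so every row has product 23328.
Row 1: 4×6×1×3×9×9 = 5832, so the missing entry is 23328 ÷ 5832 = 4.
Row 2: 3×9×8×1×6×2 = 2592, so the missing entry is 23328 ÷ 2592 = 9.

k = 4, a = 9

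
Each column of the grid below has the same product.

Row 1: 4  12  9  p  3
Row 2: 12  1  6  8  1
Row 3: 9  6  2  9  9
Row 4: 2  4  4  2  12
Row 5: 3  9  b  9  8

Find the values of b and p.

Columns 1 and 2 each multiply to 2592, so every column has product 2592.
Column 3: 9×6×2×4 = 432, so the missing entry is 2592 ÷ 432 = 6.
Column 4: 8×9×2×9 = 1296, so the missing entry is 2592 ÷ 1296 = 2.

b = 6, p = 2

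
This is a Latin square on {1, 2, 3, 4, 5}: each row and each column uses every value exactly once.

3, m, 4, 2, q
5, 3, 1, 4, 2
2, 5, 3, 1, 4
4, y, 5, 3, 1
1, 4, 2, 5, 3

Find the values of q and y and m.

q = 5, y = 2, m = 1

For row 1, column 5: column 5 already has {1, 2, 3, 4}; that leaves 5.
Cell (1,2): row 1 already has {2, 3, 4, 5} → 1.
Cell (4,2): row 4 already has {1, 3, 4, 5} → 2.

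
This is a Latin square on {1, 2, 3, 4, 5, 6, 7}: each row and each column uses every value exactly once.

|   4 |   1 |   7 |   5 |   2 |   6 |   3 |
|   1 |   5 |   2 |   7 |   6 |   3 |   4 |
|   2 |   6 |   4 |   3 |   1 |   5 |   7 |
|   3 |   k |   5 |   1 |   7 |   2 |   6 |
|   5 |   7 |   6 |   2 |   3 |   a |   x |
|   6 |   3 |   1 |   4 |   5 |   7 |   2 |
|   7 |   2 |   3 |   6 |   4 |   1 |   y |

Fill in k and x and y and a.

k = 4, x = 1, y = 5, a = 4

At (row 4, col 2): row 4 already has {1, 2, 3, 5, 6, 7}, so the value is 4.
Cell (5,6): column 6 already has {1, 2, 3, 5, 6, 7} → 4.
At (row 5, col 7): row 5 already has {2, 3, 4, 5, 6, 7}, so the value is 1.
Cell (7,7): row 7 already has {1, 2, 3, 4, 6, 7} → 5.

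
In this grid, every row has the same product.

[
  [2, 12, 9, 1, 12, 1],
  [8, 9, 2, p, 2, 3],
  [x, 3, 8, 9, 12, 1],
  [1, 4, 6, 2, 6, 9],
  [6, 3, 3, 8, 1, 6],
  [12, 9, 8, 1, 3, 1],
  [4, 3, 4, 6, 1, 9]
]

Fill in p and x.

p = 3, x = 1

Rows 6 and 7 each multiply to 2592, so every row has product 2592.
Row 2: 8×9×2×2×3 = 864, so the missing entry is 2592 ÷ 864 = 3.
Row 3: 3×8×9×12×1 = 2592, so the missing entry is 2592 ÷ 2592 = 1.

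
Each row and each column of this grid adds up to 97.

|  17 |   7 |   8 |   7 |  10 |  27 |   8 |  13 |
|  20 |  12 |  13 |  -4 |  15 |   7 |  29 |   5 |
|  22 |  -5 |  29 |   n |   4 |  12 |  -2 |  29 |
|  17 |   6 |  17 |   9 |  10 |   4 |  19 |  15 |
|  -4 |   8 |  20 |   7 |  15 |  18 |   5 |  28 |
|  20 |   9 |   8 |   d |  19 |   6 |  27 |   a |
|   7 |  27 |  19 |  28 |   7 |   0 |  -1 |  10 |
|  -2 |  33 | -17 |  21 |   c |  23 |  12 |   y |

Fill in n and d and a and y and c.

Column 5 has 10 + 15 + 4 + 10 + 15 + 19 + 7 = 80; the blank must be 97 − 80 = 17.
Row 8 has -2 + 33 − 17 + 21 + 17 + 23 + 12 = 87; the blank must be 97 − 87 = 10.
Column 8 has 13 + 5 + 29 + 15 + 28 + 10 + 10 = 110; the blank must be 97 − 110 = -13.
Row 3 has 22 − 5 + 29 + 4 + 12 − 2 + 29 = 89; the blank must be 97 − 89 = 8.
Row 6 has 20 + 9 + 8 + 19 + 6 + 27 − 13 = 76; the blank must be 97 − 76 = 21.

n = 8, d = 21, a = -13, y = 10, c = 17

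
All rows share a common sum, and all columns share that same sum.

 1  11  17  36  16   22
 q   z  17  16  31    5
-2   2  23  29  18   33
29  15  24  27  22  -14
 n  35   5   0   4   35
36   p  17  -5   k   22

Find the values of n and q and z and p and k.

Rows 1 and 3 both sum to 103, so that's the common total.
The known cells in row 5 total 79, leaving 103 − 79 = 24 for the blank.
The known cells in column 5 total 91, leaving 103 − 91 = 12 for the blank.
The known cells in row 6 total 82, leaving 103 − 82 = 21 for the blank.
The known cells in column 2 total 84, leaving 103 − 84 = 19 for the blank.
The known cells in row 2 total 88, leaving 103 − 88 = 15 for the blank.

n = 24, q = 15, z = 19, p = 21, k = 12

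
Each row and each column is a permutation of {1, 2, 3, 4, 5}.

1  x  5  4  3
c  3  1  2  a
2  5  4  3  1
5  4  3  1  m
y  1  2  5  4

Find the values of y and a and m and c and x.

y = 3, a = 5, m = 2, c = 4, x = 2

Cell (1,2): row 1 already has {1, 3, 4, 5} → 2.
For row 5, column 1: row 5 already has {1, 2, 4, 5}; that leaves 3.
For row 4, column 5: row 4 already has {1, 3, 4, 5}; that leaves 2.
For row 2, column 5: column 5 already has {1, 2, 3, 4}; that leaves 5.
Cell (2,1): row 2 already has {1, 2, 3, 5} → 4.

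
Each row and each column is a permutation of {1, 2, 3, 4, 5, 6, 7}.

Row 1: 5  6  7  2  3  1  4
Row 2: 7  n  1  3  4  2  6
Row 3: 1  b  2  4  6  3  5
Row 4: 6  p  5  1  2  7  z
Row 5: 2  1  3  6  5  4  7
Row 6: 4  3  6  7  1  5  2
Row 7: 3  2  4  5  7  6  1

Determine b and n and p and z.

b = 7, n = 5, p = 4, z = 3

For row 2, column 2: row 2 already has {1, 2, 3, 4, 6, 7}; that leaves 5.
For row 3, column 2: row 3 already has {1, 2, 3, 4, 5, 6}; that leaves 7.
Cell (4,2): column 2 already has {1, 2, 3, 5, 6, 7} → 4.
For row 4, column 7: row 4 already has {1, 2, 4, 5, 6, 7}; that leaves 3.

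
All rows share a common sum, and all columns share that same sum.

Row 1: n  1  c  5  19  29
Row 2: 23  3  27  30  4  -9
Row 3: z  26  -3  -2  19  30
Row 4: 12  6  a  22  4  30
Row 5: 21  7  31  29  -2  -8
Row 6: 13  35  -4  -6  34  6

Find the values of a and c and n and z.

Rows 2 and 5 both sum to 78, so that's the common total.
Row 4 has 12 + 6 + 22 + 4 + 30 = 74; the blank must be 78 − 74 = 4.
Row 3 has 26 − 3 − 2 + 19 + 30 = 70; the blank must be 78 − 70 = 8.
Column 1 has 23 + 8 + 12 + 21 + 13 = 77; the blank must be 78 − 77 = 1.
Row 1 has 1 + 1 + 5 + 19 + 29 = 55; the blank must be 78 − 55 = 23.

a = 4, c = 23, n = 1, z = 8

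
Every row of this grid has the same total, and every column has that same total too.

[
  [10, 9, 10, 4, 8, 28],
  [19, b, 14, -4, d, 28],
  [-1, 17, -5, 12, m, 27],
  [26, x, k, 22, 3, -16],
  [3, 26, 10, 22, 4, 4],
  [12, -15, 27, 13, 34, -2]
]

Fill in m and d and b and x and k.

Rows 1 and 5 both sum to 69, so that's the common total.
The known cells in row 3 total 50, leaving 69 − 50 = 19 for the blank.
The known cells in column 5 total 68, leaving 69 − 68 = 1 for the blank.
The known cells in row 2 total 58, leaving 69 − 58 = 11 for the blank.
The known cells in column 2 total 48, leaving 69 − 48 = 21 for the blank.
The known cells in row 4 total 56, leaving 69 − 56 = 13 for the blank.

m = 19, d = 1, b = 11, x = 21, k = 13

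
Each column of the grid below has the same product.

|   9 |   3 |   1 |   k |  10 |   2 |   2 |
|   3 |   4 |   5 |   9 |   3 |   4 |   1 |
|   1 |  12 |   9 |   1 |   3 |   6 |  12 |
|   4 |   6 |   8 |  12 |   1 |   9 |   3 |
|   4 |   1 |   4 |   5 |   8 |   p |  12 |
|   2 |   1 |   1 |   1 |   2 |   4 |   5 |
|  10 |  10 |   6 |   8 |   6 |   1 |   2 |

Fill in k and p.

Columns 2 and 5 each multiply to 8640, so every column has product 8640.
Column 4: 9×1×12×5×1×8 = 4320, so the missing entry is 8640 ÷ 4320 = 2.
Column 6: 2×4×6×9×4×1 = 1728, so the missing entry is 8640 ÷ 1728 = 5.

k = 2, p = 5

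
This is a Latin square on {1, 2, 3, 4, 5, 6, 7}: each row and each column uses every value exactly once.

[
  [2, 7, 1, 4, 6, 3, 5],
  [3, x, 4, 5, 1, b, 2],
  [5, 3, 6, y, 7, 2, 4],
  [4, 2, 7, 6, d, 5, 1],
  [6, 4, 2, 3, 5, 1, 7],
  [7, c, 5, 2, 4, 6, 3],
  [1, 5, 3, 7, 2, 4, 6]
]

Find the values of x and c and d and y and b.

Cell (4,5): row 4 already has {1, 2, 4, 5, 6, 7} → 3.
For row 2, column 6: column 6 already has {1, 2, 3, 4, 5, 6}; that leaves 7.
At (row 2, col 2): row 2 already has {1, 2, 3, 4, 5, 7}, so the value is 6.
Cell (6,2): row 6 already has {2, 3, 4, 5, 6, 7} → 1.
At (row 3, col 4): row 3 already has {2, 3, 4, 5, 6, 7}, so the value is 1.

x = 6, c = 1, d = 3, y = 1, b = 7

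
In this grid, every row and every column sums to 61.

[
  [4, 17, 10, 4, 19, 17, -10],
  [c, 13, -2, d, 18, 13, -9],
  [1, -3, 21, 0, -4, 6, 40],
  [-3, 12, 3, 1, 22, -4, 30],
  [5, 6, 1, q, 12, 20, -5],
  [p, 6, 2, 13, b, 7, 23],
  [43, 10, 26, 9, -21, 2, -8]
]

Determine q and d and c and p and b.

q = 22, d = 12, c = 16, p = -5, b = 15

The known cells in row 5 total 39, leaving 61 − 39 = 22 for the blank.
The known cells in column 5 total 46, leaving 61 − 46 = 15 for the blank.
The known cells in row 6 total 66, leaving 61 − 66 = -5 for the blank.
The known cells in column 1 total 45, leaving 61 − 45 = 16 for the blank.
The known cells in row 2 total 49, leaving 61 − 49 = 12 for the blank.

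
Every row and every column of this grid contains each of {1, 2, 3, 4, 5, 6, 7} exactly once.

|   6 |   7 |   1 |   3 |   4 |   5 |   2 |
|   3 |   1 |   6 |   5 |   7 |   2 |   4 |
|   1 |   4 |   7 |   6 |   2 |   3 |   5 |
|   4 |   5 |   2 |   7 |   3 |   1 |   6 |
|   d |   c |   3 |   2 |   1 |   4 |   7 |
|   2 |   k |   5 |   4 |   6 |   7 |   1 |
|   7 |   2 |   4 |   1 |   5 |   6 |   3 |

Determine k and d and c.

k = 3, d = 5, c = 6

At (row 5, col 1): column 1 already has {1, 2, 3, 4, 6, 7}, so the value is 5.
For row 5, column 2: row 5 already has {1, 2, 3, 4, 5, 7}; that leaves 6.
For row 6, column 2: row 6 already has {1, 2, 4, 5, 6, 7}; that leaves 3.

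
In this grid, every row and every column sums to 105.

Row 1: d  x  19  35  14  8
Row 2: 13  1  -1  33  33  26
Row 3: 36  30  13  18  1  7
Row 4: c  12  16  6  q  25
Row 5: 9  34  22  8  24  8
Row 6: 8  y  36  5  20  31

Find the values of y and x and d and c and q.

y = 5, x = 23, d = 6, c = 33, q = 13

The known cells in column 5 total 92, leaving 105 − 92 = 13 for the blank.
The known cells in row 6 total 100, leaving 105 − 100 = 5 for the blank.
The known cells in column 2 total 82, leaving 105 − 82 = 23 for the blank.
The known cells in row 1 total 99, leaving 105 − 99 = 6 for the blank.
The known cells in row 4 total 72, leaving 105 − 72 = 33 for the blank.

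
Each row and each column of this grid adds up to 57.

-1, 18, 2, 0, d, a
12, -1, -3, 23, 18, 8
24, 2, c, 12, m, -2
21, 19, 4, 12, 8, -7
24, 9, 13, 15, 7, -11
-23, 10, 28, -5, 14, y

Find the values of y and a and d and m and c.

y = 33, a = 36, d = 2, m = 8, c = 13

The known cells in row 6 total 24, leaving 57 − 24 = 33 for the blank.
The known cells in column 6 total 21, leaving 57 − 21 = 36 for the blank.
The known cells in row 1 total 55, leaving 57 − 55 = 2 for the blank.
The known cells in column 5 total 49, leaving 57 − 49 = 8 for the blank.
The known cells in row 3 total 44, leaving 57 − 44 = 13 for the blank.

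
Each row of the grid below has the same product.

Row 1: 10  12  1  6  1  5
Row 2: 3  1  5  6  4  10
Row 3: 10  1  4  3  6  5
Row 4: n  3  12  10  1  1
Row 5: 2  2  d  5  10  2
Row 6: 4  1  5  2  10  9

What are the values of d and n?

d = 9, n = 10

Rows 3 and 6 each multiply to 3600, so every row has product 3600.
Row 5: 2×2×5×10×2 = 400, so the missing entry is 3600 ÷ 400 = 9.
Row 4: 3×12×10×1×1 = 360, so the missing entry is 3600 ÷ 360 = 10.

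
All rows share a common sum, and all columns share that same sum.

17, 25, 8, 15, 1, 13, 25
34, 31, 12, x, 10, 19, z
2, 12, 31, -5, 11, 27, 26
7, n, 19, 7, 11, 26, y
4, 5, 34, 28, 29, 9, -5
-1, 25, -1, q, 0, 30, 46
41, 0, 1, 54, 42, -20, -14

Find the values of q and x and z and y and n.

q = 5, x = 0, z = -2, y = 28, n = 6

Rows 1 and 3 both sum to 104, so that's the common total.
The known cells in column 2 total 98, leaving 104 − 98 = 6 for the blank.
The known cells in row 4 total 76, leaving 104 − 76 = 28 for the blank.
The known cells in row 6 total 99, leaving 104 − 99 = 5 for the blank.
The known cells in column 7 total 106, leaving 104 − 106 = -2 for the blank.
The known cells in row 2 total 104, leaving 104 − 104 = 0 for the blank.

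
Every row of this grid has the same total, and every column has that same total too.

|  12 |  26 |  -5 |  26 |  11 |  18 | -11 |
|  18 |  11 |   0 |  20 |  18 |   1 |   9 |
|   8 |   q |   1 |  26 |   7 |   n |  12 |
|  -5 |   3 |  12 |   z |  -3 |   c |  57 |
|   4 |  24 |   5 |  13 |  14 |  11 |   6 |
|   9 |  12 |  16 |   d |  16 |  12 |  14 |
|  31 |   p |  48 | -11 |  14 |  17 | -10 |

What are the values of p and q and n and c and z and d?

p = -12, q = 13, n = 10, c = 8, z = 5, d = -2

Rows 1 and 2 both sum to 77, so that's the common total.
Row 7: 31 + 48 − 11 + 14 + 17 − 10 = 89, so its missing entry is 77 − 89 = -12.
Column 2: 26 + 11 + 3 + 24 + 12 − 12 = 64, so its missing entry is 77 − 64 = 13.
Row 6: 9 + 12 + 16 + 16 + 12 + 14 = 79, so its missing entry is 77 − 79 = -2.
Column 4: 26 + 20 + 26 + 13 − 2 − 11 = 72, so its missing entry is 77 − 72 = 5.
Row 3: 8 + 13 + 1 + 26 + 7 + 12 = 67, so its missing entry is 77 − 67 = 10.
Row 4: -5 + 3 + 12 + 5 − 3 + 57 = 69, so its missing entry is 77 − 69 = 8.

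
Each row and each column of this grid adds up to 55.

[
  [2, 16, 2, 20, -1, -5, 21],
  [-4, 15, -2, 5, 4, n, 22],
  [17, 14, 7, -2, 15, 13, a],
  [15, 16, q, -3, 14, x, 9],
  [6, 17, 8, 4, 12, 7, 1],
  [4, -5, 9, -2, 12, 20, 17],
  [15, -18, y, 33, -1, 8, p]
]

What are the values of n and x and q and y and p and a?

n = 15, x = -3, q = 7, y = 24, p = -6, a = -9

Row 2: -4 + 15 − 2 + 5 + 4 + 22 = 40, so its missing entry is 55 − 40 = 15.
Row 3: 17 + 14 + 7 − 2 + 15 + 13 = 64, so its missing entry is 55 − 64 = -9.
Column 7: 21 + 22 − 9 + 9 + 1 + 17 = 61, so its missing entry is 55 − 61 = -6.
Row 7: 15 − 18 + 33 − 1 + 8 − 6 = 31, so its missing entry is 55 − 31 = 24.
Column 3: 2 − 2 + 7 + 8 + 9 + 24 = 48, so its missing entry is 55 − 48 = 7.
Row 4: 15 + 16 + 7 − 3 + 14 + 9 = 58, so its missing entry is 55 − 58 = -3.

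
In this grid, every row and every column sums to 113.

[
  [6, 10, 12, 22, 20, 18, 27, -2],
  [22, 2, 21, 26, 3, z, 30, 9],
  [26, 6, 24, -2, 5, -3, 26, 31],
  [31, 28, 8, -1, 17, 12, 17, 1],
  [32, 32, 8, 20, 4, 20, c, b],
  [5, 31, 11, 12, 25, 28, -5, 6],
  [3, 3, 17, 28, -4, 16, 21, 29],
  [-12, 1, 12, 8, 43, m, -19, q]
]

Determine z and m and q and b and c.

The known cells in row 2 total 113, leaving 113 − 113 = 0 for the blank.
The known cells in column 7 total 97, leaving 113 − 97 = 16 for the blank.
The known cells in column 6 total 91, leaving 113 − 91 = 22 for the blank.
The known cells in row 8 total 55, leaving 113 − 55 = 58 for the blank.
The known cells in row 5 total 132, leaving 113 − 132 = -19 for the blank.

z = 0, m = 22, q = 58, b = -19, c = 16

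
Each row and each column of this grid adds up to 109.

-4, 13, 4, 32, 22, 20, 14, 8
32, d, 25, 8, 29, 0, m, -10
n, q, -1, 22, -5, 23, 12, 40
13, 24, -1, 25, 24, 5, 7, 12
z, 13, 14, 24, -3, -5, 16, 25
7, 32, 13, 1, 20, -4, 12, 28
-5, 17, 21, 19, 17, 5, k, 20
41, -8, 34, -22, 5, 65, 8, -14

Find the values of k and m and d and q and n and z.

k = 15, m = 25, d = 0, q = 18, n = 0, z = 25

The known cells in row 5 total 84, leaving 109 − 84 = 25 for the blank.
The known cells in column 1 total 109, leaving 109 − 109 = 0 for the blank.
The known cells in row 3 total 91, leaving 109 − 91 = 18 for the blank.
The known cells in column 2 total 109, leaving 109 − 109 = 0 for the blank.
The known cells in row 7 total 94, leaving 109 − 94 = 15 for the blank.
The known cells in row 2 total 84, leaving 109 − 84 = 25 for the blank.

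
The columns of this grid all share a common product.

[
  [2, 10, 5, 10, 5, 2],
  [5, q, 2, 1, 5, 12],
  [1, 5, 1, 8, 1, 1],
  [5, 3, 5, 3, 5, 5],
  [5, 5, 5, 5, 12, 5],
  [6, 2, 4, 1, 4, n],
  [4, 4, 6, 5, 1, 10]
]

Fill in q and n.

Columns 1 and 3 each multiply to 6000, so every column has product 6000.
Column 2: 10×5×3×5×2×4 = 6000, so the missing entry is 6000 ÷ 6000 = 1.
Column 6: 2×12×1×5×5×10 = 6000, so the missing entry is 6000 ÷ 6000 = 1.

q = 1, n = 1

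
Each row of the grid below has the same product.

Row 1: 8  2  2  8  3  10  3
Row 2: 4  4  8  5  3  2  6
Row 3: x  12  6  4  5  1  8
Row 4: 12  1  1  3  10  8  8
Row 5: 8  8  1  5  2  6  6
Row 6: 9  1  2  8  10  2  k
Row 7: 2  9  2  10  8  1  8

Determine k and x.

k = 8, x = 2

Rows 1 and 4 each multiply to 23040, so every row has product 23040.
Row 6: 9×1×2×8×10×2 = 2880, so the missing entry is 23040 ÷ 2880 = 8.
Row 3: 12×6×4×5×1×8 = 11520, so the missing entry is 23040 ÷ 11520 = 2.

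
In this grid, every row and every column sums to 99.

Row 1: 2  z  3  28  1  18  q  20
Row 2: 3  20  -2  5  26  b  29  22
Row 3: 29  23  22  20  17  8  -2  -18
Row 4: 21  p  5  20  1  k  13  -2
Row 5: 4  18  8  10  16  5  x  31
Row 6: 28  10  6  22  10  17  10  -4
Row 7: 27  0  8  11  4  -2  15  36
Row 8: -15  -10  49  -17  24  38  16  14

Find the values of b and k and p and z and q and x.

Row 2 has 3 + 20 − 2 + 5 + 26 + 29 + 22 = 103; the blank must be 99 − 103 = -4.
Row 5 has 4 + 18 + 8 + 10 + 16 + 5 + 31 = 92; the blank must be 99 − 92 = 7.
Column 7 has 29 − 2 + 13 + 7 + 10 + 15 + 16 = 88; the blank must be 99 − 88 = 11.
Row 1 has 2 + 3 + 28 + 1 + 18 + 11 + 20 = 83; the blank must be 99 − 83 = 16.
Column 2 has 16 + 20 + 23 + 18 + 10 + 0 − 10 = 77; the blank must be 99 − 77 = 22.
Row 4 has 21 + 22 + 5 + 20 + 1 + 13 − 2 = 80; the blank must be 99 − 80 = 19.

b = -4, k = 19, p = 22, z = 16, q = 11, x = 7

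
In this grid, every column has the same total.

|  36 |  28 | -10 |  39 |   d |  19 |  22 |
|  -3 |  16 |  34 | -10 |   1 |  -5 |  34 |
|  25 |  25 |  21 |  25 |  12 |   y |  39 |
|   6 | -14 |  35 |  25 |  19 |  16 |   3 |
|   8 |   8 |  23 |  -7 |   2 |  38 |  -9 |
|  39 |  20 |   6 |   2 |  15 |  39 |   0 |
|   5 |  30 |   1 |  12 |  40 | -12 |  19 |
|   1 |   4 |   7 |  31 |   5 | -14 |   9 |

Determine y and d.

Columns 1 and 3 both add up to 117, so every column sums to 117.
Column 6: 19 − 5 + 16 + 38 + 39 − 12 − 14 = 81, so the missing entry is 117 − 81 = 36.
Column 5: 1 + 12 + 19 + 2 + 15 + 40 + 5 = 94, so the missing entry is 117 − 94 = 23.

y = 36, d = 23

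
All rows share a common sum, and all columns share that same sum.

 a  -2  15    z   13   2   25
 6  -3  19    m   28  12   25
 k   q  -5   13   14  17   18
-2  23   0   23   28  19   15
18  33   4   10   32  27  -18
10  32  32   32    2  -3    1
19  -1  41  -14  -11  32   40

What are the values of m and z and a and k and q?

m = 19, z = 23, a = 30, k = 25, q = 24

Rows 4 and 5 both sum to 106, so that's the common total.
The known cells in column 2 total 82, leaving 106 − 82 = 24 for the blank.
The known cells in row 3 total 81, leaving 106 − 81 = 25 for the blank.
The known cells in column 1 total 76, leaving 106 − 76 = 30 for the blank.
The known cells in row 1 total 83, leaving 106 − 83 = 23 for the blank.
The known cells in row 2 total 87, leaving 106 − 87 = 19 for the blank.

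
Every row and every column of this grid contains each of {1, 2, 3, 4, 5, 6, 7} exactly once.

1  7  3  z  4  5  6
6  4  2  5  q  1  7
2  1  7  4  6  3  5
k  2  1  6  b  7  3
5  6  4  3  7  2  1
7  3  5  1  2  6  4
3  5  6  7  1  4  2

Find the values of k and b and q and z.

For row 1, column 4: row 1 already has {1, 3, 4, 5, 6, 7}; that leaves 2.
Cell (2,5): row 2 already has {1, 2, 4, 5, 6, 7} → 3.
For row 4, column 5: column 5 already has {1, 2, 3, 4, 6, 7}; that leaves 5.
For row 4, column 1: row 4 already has {1, 2, 3, 5, 6, 7}; that leaves 4.

k = 4, b = 5, q = 3, z = 2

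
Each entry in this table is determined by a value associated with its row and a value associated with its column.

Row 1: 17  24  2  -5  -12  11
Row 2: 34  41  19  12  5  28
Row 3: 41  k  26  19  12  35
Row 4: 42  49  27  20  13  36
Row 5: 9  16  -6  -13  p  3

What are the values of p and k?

The difference between any two rows is the same in every column — this is an addition table with the headers hidden.
Row 5 minus row 1 is -13 − (-5) = -8, so its entry in column 5 is -12 + (-8) = -20.
Row 3 minus row 1 is 19 − (-5) = 24, so its entry in column 2 is 24 + 24 = 48.

p = -20, k = 48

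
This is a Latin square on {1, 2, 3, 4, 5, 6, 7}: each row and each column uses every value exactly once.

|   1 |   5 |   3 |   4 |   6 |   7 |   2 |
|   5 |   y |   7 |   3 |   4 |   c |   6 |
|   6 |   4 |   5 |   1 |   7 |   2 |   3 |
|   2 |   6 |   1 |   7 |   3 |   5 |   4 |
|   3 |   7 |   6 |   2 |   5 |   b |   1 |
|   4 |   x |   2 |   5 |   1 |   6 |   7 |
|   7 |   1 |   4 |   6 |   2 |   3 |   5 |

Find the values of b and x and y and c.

b = 4, x = 3, y = 2, c = 1

For row 5, column 6: row 5 already has {1, 2, 3, 5, 6, 7}; that leaves 4.
At (row 6, col 2): row 6 already has {1, 2, 4, 5, 6, 7}, so the value is 3.
At (row 2, col 2): column 2 already has {1, 3, 4, 5, 6, 7}, so the value is 2.
For row 2, column 6: row 2 already has {2, 3, 4, 5, 6, 7}; that leaves 1.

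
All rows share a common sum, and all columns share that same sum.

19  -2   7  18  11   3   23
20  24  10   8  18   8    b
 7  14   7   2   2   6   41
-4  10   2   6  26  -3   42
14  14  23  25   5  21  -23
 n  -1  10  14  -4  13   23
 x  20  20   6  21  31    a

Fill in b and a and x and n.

Rows 1 and 3 both sum to 79, so that's the common total.
Row 2: 20 + 24 + 10 + 8 + 18 + 8 = 88, so its missing entry is 79 − 88 = -9.
Column 7: 23 − 9 + 41 + 42 − 23 + 23 = 97, so its missing entry is 79 − 97 = -18.
Row 6: -1 + 10 + 14 − 4 + 13 + 23 = 55, so its missing entry is 79 − 55 = 24.
Row 7: 20 + 20 + 6 + 21 + 31 − 18 = 80, so its missing entry is 79 − 80 = -1.

b = -9, a = -18, x = -1, n = 24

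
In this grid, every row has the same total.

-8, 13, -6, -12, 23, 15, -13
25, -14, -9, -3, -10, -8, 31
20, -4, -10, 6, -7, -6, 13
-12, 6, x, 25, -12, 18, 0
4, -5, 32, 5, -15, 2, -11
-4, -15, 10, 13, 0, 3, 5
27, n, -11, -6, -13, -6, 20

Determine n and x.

Row 2 sums to 12 and so does row 3; that's the common total.
In row 7 the known cells total 11, leaving 12 − 11 = 1.
In row 4 the known cells total 25, leaving 12 − 25 = -13.

n = 1, x = -13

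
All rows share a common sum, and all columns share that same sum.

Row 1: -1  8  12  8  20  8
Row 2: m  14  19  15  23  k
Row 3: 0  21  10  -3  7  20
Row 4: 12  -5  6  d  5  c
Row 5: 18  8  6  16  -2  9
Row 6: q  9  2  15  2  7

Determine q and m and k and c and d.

q = 20, m = 6, k = -22, c = 33, d = 4

Rows 1 and 3 both sum to 55, so that's the common total.
Column 4 has 8 + 15 − 3 + 16 + 15 = 51; the blank must be 55 − 51 = 4.
Row 6 has 9 + 2 + 15 + 2 + 7 = 35; the blank must be 55 − 35 = 20.
Column 1 has -1 + 0 + 12 + 18 + 20 = 49; the blank must be 55 − 49 = 6.
Row 2 has 6 + 14 + 19 + 15 + 23 = 77; the blank must be 55 − 77 = -22.
Row 4 has 12 − 5 + 6 + 4 + 5 = 22; the blank must be 55 − 22 = 33.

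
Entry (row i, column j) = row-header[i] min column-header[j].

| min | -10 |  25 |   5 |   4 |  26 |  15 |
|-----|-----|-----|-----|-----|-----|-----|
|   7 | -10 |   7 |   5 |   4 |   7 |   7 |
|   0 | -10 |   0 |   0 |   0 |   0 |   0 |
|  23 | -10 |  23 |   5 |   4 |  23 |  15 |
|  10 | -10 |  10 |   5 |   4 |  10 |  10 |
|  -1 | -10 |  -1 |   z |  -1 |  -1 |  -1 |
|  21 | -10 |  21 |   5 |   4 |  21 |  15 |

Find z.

-1

min(-1, 5) = -1.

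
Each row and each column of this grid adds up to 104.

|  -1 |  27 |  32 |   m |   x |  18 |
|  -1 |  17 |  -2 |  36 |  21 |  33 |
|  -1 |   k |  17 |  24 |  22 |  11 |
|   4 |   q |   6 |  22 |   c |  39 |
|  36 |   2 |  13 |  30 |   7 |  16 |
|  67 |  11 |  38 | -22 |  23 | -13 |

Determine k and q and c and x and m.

k = 31, q = 16, c = 17, x = 14, m = 14

Row 3: -1 + 17 + 24 + 22 + 11 = 73, so its missing entry is 104 − 73 = 31.
Column 2: 27 + 17 + 31 + 2 + 11 = 88, so its missing entry is 104 − 88 = 16.
Row 4: 4 + 16 + 6 + 22 + 39 = 87, so its missing entry is 104 − 87 = 17.
Column 5: 21 + 22 + 17 + 7 + 23 = 90, so its missing entry is 104 − 90 = 14.
Row 1: -1 + 27 + 32 + 14 + 18 = 90, so its missing entry is 104 − 90 = 14.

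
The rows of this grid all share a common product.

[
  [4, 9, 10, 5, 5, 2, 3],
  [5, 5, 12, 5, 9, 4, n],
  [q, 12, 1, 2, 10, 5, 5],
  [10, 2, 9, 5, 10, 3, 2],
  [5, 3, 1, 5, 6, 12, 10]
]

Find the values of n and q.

n = 1, q = 9

Rows 1 and 5 each multiply to 54000, so every row has product 54000.
Row 2: 5×5×12×5×9×4 = 54000, so the missing entry is 54000 ÷ 54000 = 1.
Row 3: 12×1×2×10×5×5 = 6000, so the missing entry is 54000 ÷ 6000 = 9.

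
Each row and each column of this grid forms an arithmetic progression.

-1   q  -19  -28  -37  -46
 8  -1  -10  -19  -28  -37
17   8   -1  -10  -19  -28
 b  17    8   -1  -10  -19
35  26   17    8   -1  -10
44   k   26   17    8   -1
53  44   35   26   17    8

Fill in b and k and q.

b = 26, k = 35, q = -10

Along each row the entries change by -9 per step; down each column they change by 9.
Row 4: from 17 at column 2, stepping by -9 to column 1 gives 26.
Row 6: from 44 at column 1, stepping by -9 to column 2 gives 35.
Row 1: from -1 at column 1, stepping by -9 to column 2 gives -10.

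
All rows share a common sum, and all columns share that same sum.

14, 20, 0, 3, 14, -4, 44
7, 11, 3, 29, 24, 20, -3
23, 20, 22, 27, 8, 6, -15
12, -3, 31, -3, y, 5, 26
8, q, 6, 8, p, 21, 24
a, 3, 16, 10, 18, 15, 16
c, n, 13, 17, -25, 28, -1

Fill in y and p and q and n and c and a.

y = 23, p = 29, q = -5, n = 45, c = 14, a = 13

Rows 1 and 2 both sum to 91, so that's the common total.
Row 4 has 12 − 3 + 31 − 3 + 5 + 26 = 68; the blank must be 91 − 68 = 23.
Column 5 has 14 + 24 + 8 + 23 + 18 − 25 = 62; the blank must be 91 − 62 = 29.
Row 6 has 3 + 16 + 10 + 18 + 15 + 16 = 78; the blank must be 91 − 78 = 13.
Column 1 has 14 + 7 + 23 + 12 + 8 + 13 = 77; the blank must be 91 − 77 = 14.
Row 7 has 14 + 13 + 17 − 25 + 28 − 1 = 46; the blank must be 91 − 46 = 45.
Row 5 has 8 + 6 + 8 + 29 + 21 + 24 = 96; the blank must be 91 − 96 = -5.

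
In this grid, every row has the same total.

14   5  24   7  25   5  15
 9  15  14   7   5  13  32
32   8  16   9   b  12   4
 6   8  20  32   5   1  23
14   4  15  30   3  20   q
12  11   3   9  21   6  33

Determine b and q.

b = 14, q = 9

The complete rows each total 95.
Row 3 is missing 95 − 81 = 14 (since 32 + 8 + 16 + 9 + 12 + 4 = 81).
Row 5 is missing 95 − 86 = 9 (since 14 + 4 + 15 + 30 + 3 + 20 = 86).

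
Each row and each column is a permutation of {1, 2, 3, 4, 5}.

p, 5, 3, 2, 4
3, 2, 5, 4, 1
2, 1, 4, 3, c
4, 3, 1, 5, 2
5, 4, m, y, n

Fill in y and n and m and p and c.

For row 3, column 5: row 3 already has {1, 2, 3, 4}; that leaves 5.
Cell (5,5): column 5 already has {1, 2, 4, 5} → 3.
At (row 5, col 4): column 4 already has {2, 3, 4, 5}, so the value is 1.
Cell (1,1): row 1 already has {2, 3, 4, 5} → 1.
Cell (5,3): row 5 already has {1, 3, 4, 5} → 2.

y = 1, n = 3, m = 2, p = 1, c = 5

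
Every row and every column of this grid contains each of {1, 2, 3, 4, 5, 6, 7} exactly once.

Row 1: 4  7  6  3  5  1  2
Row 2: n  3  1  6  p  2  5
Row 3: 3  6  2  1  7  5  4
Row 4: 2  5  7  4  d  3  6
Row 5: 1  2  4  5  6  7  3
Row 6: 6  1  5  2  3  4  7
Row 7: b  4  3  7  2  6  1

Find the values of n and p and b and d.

Cell (4,5): row 4 already has {2, 3, 4, 5, 6, 7} → 1.
Cell (2,5): column 5 already has {1, 2, 3, 5, 6, 7} → 4.
At (row 2, col 1): row 2 already has {1, 2, 3, 4, 5, 6}, so the value is 7.
At (row 7, col 1): row 7 already has {1, 2, 3, 4, 6, 7}, so the value is 5.

n = 7, p = 4, b = 5, d = 1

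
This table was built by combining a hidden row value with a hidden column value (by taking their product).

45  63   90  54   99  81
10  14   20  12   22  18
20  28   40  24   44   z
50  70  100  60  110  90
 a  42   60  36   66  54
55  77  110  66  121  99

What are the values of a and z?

Each row is a constant multiple of every other row — this is a multiplication table with the headers hidden.
Row 5 is 60/90 = 2/3 times row 1, so its entry in column 1 is 45 × 2/3 = 30.
Row 3 is 40/90 = 4/9 times row 1, so its entry in column 6 is 81 × 4/9 = 36.

a = 30, z = 36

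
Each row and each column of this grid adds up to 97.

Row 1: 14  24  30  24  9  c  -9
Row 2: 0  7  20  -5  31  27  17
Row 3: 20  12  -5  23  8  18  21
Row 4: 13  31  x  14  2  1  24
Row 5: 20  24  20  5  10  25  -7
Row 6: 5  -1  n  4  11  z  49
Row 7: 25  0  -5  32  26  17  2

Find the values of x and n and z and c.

Row 4: 13 + 31 + 14 + 2 + 1 + 24 = 85, so its missing entry is 97 − 85 = 12.
Row 1: 14 + 24 + 30 + 24 + 9 − 9 = 92, so its missing entry is 97 − 92 = 5.
Column 6: 5 + 27 + 18 + 1 + 25 + 17 = 93, so its missing entry is 97 − 93 = 4.
Row 6: 5 − 1 + 4 + 11 + 4 + 49 = 72, so its missing entry is 97 − 72 = 25.

x = 12, n = 25, z = 4, c = 5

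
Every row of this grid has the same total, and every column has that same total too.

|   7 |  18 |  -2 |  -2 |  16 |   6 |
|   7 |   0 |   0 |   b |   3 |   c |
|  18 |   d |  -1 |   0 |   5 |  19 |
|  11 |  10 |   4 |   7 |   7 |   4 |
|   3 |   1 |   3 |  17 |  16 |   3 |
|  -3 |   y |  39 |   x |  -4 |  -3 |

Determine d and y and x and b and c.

Rows 1 and 4 both sum to 43, so that's the common total.
Row 3 has 18 − 1 + 0 + 5 + 19 = 41; the blank must be 43 − 41 = 2.
Column 6 has 6 + 19 + 4 + 3 − 3 = 29; the blank must be 43 − 29 = 14.
Column 2 has 18 + 0 + 2 + 10 + 1 = 31; the blank must be 43 − 31 = 12.
Row 6 has -3 + 12 + 39 − 4 − 3 = 41; the blank must be 43 − 41 = 2.
Row 2 has 7 + 0 + 0 + 3 + 14 = 24; the blank must be 43 − 24 = 19.

d = 2, y = 12, x = 2, b = 19, c = 14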